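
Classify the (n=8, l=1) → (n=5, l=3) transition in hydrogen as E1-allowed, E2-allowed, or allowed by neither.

Δl = 3 − 1 = +2; l_i + l_f = 4.
E1 (Δl = ±1): not satisfied.
E2 (Δl = 0,±2, l_i+l_f ≥ 2): satisfied.

E2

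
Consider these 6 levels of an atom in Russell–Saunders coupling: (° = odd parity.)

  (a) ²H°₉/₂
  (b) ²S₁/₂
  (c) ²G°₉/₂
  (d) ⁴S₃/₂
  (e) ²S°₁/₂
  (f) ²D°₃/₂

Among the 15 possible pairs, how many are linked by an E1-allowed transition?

0

(a)–(b): forbidden (ΔL, ΔJ).
(a)–(c): forbidden (parity).
(a)–(d): forbidden (ΔS, ΔL, ΔJ).
(a)–(e): forbidden (parity, ΔL, ΔJ).
(a)–(f): forbidden (parity, ΔL, ΔJ).
(b)–(c): forbidden (ΔL, ΔJ).
(b)–(d): forbidden (parity, ΔS, ΔL).
(b)–(e): forbidden (ΔL).
(b)–(f): forbidden (ΔL).
(c)–(d): forbidden (ΔS, ΔL, ΔJ).
(c)–(e): forbidden (parity, ΔL, ΔJ).
(c)–(f): forbidden (parity, ΔL, ΔJ).
(d)–(e): forbidden (ΔS, ΔL).
(d)–(f): forbidden (ΔS, ΔL).
(e)–(f): forbidden (parity, ΔL).
Allowed pairs: 0 of 15.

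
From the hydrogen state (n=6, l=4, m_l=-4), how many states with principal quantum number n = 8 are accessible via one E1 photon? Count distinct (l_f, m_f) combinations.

E1 requires Δl = ±1, so l_f ∈ {3, 5}; with 0 ≤ l_f ≤ n_f−1 = 7, the allowed l_f values are {3, 5}.
For l_f = 3: m_f ∈ {m_i−1, m_i, m_i+1} ∩ [−3, 3] = {-3} → 1 state.
For l_f = 5: m_f ∈ {m_i−1, m_i, m_i+1} ∩ [−5, 5] = {-5, -4, -3} → 3 states.
Total: 4.

4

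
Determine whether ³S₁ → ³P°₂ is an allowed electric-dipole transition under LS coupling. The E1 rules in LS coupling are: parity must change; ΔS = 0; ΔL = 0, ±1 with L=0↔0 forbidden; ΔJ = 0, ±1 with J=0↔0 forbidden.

Reading off the term symbols: S 1→1, L 0→1, J 1→2, parity even→odd.
Parity must change: even → odd — ✓.
ΔL = 0, ±1 (not L=0↔0): L: 0 → 1, ΔL = +1 — ✓.
ΔS = 0: S: 1 → 1 — ✓.
ΔJ = 0, ±1 (not J=0↔0): J: 1 → 2, ΔJ = +1 — ✓.
All four E1 rules are satisfied.

allowed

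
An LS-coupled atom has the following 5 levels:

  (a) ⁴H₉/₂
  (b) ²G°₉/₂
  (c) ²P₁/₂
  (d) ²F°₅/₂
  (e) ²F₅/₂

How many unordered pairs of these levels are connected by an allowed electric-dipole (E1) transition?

(a)–(b): forbidden (ΔS).
(a)–(c): forbidden (parity, ΔS, ΔL, ΔJ).
(a)–(d): forbidden (ΔS, ΔL, ΔJ).
(a)–(e): forbidden (parity, ΔS, ΔL, ΔJ).
(b)–(c): forbidden (ΔL, ΔJ).
(b)–(d): forbidden (parity, ΔJ).
(b)–(e): forbidden (ΔJ).
(c)–(d): forbidden (ΔL, ΔJ).
(c)–(e): forbidden (parity, ΔL, ΔJ).
(d)–(e): allowed.
Allowed pairs: 1 of 10.

1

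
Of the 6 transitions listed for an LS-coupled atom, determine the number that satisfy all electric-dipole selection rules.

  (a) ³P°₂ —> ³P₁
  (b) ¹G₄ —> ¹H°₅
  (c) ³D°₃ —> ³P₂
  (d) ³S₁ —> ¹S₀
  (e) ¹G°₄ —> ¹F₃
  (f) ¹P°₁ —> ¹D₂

(a) allowed
(b) allowed
(c) allowed
(d) forbidden (parity, ΔS, ΔL fail)
(e) allowed
(f) allowed
Total allowed: 5 of 6.

5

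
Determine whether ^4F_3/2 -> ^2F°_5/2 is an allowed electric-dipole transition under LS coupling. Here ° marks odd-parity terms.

Initial level: S=3/2, L=3, J=3/2, parity even. Final level: S=1/2, L=3, J=5/2, parity odd.
Parity must change: even → odd — satisfied.
ΔS = 0: S: 3/2 → 1/2 — violated.
ΔL = 0, ±1 (not L=0↔0): L: 3 → 3, ΔL = +0 — satisfied.
ΔJ = 0, ±1 (not J=0↔0): J: 3/2 → 5/2, ΔJ = +1 — satisfied.
Rule(s) violated: ΔS.

forbidden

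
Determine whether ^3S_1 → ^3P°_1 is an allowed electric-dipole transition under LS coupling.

Initial level: S=1, L=0, J=1, parity even. Final level: S=1, L=1, J=1, parity odd.
Parity must change: even → odd — ok.
ΔS = 0: S: 1 → 1 — ok.
ΔL = 0, ±1 (not L=0↔0): L: 0 → 1, ΔL = +1 — ok.
ΔJ = 0, ±1 (not J=0↔0): J: 1 → 1, ΔJ = +0 — ok.
All four E1 rules are satisfied.

allowed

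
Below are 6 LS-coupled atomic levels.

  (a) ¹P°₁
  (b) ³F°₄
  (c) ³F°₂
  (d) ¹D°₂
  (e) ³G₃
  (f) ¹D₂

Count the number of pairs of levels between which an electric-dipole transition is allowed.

(a)–(b): forbidden (parity, ΔS, ΔL, ΔJ).
(a)–(c): forbidden (parity, ΔS, ΔL).
(a)–(d): forbidden (parity).
(a)–(e): forbidden (ΔS, ΔL, ΔJ).
(a)–(f): allowed.
(b)–(c): forbidden (parity, ΔJ).
(b)–(d): forbidden (parity, ΔS, ΔJ).
(b)–(e): allowed.
(b)–(f): forbidden (ΔS, ΔJ).
(c)–(d): forbidden (parity, ΔS).
(c)–(e): allowed.
(c)–(f): forbidden (ΔS).
(d)–(e): forbidden (ΔS, ΔL).
(d)–(f): allowed.
(e)–(f): forbidden (parity, ΔS, ΔL).
Allowed pairs: 4 of 15.

4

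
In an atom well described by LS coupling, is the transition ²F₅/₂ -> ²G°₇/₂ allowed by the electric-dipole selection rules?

allowed

Reading off the term symbols: S 1/2→1/2, L 3→4, J 5/2→7/2, parity even→odd.
Parity must change: even → odd — ok.
ΔS = 0: S: 1/2 → 1/2 — ok.
ΔL = 0, ±1 (not L=0↔0): L: 3 → 4, ΔL = +1 — ok.
ΔJ = 0, ±1 (not J=0↔0): J: 5/2 → 7/2, ΔJ = +1 — ok.
All four E1 rules are satisfied.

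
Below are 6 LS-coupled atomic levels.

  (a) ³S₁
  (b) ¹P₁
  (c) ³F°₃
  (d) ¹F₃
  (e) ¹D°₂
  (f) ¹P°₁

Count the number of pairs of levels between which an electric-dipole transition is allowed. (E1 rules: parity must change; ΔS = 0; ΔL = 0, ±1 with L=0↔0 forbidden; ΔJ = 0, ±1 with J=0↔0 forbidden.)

3

(a)–(b): forbidden (parity, ΔS).
(a)–(c): forbidden (ΔL, ΔJ).
(a)–(d): forbidden (parity, ΔS, ΔL, ΔJ).
(a)–(e): forbidden (ΔS, ΔL).
(a)–(f): forbidden (ΔS).
(b)–(c): forbidden (ΔS, ΔL, ΔJ).
(b)–(d): forbidden (parity, ΔL, ΔJ).
(b)–(e): allowed.
(b)–(f): allowed.
(c)–(d): forbidden (ΔS).
(c)–(e): forbidden (parity, ΔS).
(c)–(f): forbidden (parity, ΔS, ΔL, ΔJ).
(d)–(e): allowed.
(d)–(f): forbidden (ΔL, ΔJ).
(e)–(f): forbidden (parity).
Allowed pairs: 3 of 15.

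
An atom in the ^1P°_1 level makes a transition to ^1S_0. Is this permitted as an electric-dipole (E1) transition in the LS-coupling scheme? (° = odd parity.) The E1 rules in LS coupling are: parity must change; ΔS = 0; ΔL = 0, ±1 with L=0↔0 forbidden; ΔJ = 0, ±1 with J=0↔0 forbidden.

allowed

Parity must change: odd → even — satisfied.
ΔS = 0: S: 0 → 0 — satisfied.
ΔL = 0, ±1 (not L=0↔0): L: 1 → 0, ΔL = -1 — satisfied.
ΔJ = 0, ±1 (not J=0↔0): J: 1 → 0, ΔJ = -1 — satisfied.
All four E1 rules are satisfied.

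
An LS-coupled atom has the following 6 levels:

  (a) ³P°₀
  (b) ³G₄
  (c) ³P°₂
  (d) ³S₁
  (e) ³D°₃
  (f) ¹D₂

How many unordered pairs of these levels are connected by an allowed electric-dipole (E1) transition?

2

(a)–(b): forbidden (ΔL, ΔJ).
(a)–(c): forbidden (parity, ΔJ).
(a)–(d): allowed.
(a)–(e): forbidden (parity, ΔJ).
(a)–(f): forbidden (ΔS, ΔJ).
(b)–(c): forbidden (ΔL, ΔJ).
(b)–(d): forbidden (parity, ΔL, ΔJ).
(b)–(e): forbidden (ΔL).
(b)–(f): forbidden (parity, ΔS, ΔL, ΔJ).
(c)–(d): allowed.
(c)–(e): forbidden (parity).
(c)–(f): forbidden (ΔS).
(d)–(e): forbidden (ΔL, ΔJ).
(d)–(f): forbidden (parity, ΔS, ΔL).
(e)–(f): forbidden (ΔS).
Allowed pairs: 2 of 15.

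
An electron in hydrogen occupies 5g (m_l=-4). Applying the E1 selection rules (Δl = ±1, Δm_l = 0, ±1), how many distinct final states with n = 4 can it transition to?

E1 requires Δl = ±1, so l_f ∈ {3, 5}; with 0 ≤ l_f ≤ n_f−1 = 3, the allowed l_f values are {3}.
For l_f = 3: m_f ∈ {m_i−1, m_i, m_i+1} ∩ [−3, 3] = {-3} → 1 state.
Total: 1.

1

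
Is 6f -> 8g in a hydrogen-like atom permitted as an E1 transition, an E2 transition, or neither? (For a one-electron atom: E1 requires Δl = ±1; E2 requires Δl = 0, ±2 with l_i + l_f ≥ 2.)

E1

Δl = 4 − 3 = +1; l_i + l_f = 7.
E1 (Δl = ±1): satisfied.
E2 (Δl = 0,±2, l_i+l_f ≥ 2): not satisfied.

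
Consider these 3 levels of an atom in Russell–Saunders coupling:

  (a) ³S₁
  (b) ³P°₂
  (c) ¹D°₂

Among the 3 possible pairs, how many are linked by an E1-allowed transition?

1

(a)–(b): allowed.
(a)–(c): forbidden (ΔS, ΔL).
(b)–(c): forbidden (parity, ΔS).
Allowed pairs: 1 of 3.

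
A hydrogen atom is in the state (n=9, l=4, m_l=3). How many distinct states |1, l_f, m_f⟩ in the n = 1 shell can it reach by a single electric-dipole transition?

0

E1 requires l_f ∈ {3, 5}, but neither lies in [0, 0], so no final state is reachable.
Total: 0.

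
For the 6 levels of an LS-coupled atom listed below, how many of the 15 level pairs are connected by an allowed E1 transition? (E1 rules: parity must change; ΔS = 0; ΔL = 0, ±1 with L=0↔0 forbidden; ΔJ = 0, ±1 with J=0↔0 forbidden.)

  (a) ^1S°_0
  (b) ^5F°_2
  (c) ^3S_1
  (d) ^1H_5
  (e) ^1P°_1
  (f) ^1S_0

(a)–(b): forbidden (parity, ΔS, ΔL, ΔJ).
(a)–(c): forbidden (ΔS, ΔL).
(a)–(d): forbidden (ΔL, ΔJ).
(a)–(e): forbidden (parity).
(a)–(f): forbidden (ΔL, ΔJ).
(b)–(c): forbidden (ΔS, ΔL).
(b)–(d): forbidden (ΔS, ΔL, ΔJ).
(b)–(e): forbidden (parity, ΔS, ΔL).
(b)–(f): forbidden (ΔS, ΔL, ΔJ).
(c)–(d): forbidden (parity, ΔS, ΔL, ΔJ).
(c)–(e): forbidden (ΔS).
(c)–(f): forbidden (parity, ΔS, ΔL).
(d)–(e): forbidden (ΔL, ΔJ).
(d)–(f): forbidden (parity, ΔL, ΔJ).
(e)–(f): allowed.
Allowed pairs: 1 of 15.

1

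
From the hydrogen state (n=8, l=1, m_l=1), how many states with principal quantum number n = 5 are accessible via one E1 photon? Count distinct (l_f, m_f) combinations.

4

E1 requires Δl = ±1, so l_f ∈ {0, 2}; with 0 ≤ l_f ≤ n_f−1 = 4, the allowed l_f values are {0, 2}.
For l_f = 0: m_f ∈ {m_i−1, m_i, m_i+1} ∩ [−0, 0] = {0} → 1 state.
For l_f = 2: m_f ∈ {m_i−1, m_i, m_i+1} ∩ [−2, 2] = {0, 1, 2} → 3 states.
Total: 4.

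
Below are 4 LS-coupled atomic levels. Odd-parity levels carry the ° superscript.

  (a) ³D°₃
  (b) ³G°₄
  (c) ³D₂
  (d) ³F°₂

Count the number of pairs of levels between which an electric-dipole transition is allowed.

2

(a)–(b): forbidden (parity, ΔL).
(a)–(c): allowed.
(a)–(d): forbidden (parity).
(b)–(c): forbidden (ΔL, ΔJ).
(b)–(d): forbidden (parity, ΔJ).
(c)–(d): allowed.
Allowed pairs: 2 of 6.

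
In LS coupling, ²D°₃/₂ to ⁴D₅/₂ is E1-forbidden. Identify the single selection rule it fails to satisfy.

the ΔS = 0 rule

Reading off the term symbols: S 1/2→3/2, L 2→2, J 3/2→5/2, parity odd→even.
Parity must change: odd → even — ok.
ΔS = 0: S: 1/2 → 3/2 — fails.
ΔL = 0, ±1 (not L=0↔0): L: 2 → 2, ΔL = +0 — ok.
ΔJ = 0, ±1 (not J=0↔0): J: 3/2 → 5/2, ΔJ = +1 — ok.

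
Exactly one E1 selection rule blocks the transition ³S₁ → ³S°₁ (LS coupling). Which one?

Initial level: S=1, L=0, J=1, parity even. Final level: S=1, L=0, J=1, parity odd.
Parity must change: even → odd — passes.
ΔS = 0: S: 1 → 1 — passes.
ΔL = 0, ±1 (not L=0↔0): L: 0 → 0, ΔL = +0 — fails.
ΔJ = 0, ±1 (not J=0↔0): J: 1 → 1, ΔJ = +0 — passes.

the L=0 ↔ L=0 exclusion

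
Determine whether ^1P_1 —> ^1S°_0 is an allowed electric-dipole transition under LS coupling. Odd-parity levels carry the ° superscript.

Initial level: S=0, L=1, J=1, parity even. Final level: S=0, L=0, J=0, parity odd.
Parity must change: even → odd — ✓.
ΔL = 0, ±1 (not L=0↔0): L: 1 → 0, ΔL = -1 — ✓.
ΔJ = 0, ±1 (not J=0↔0): J: 1 → 0, ΔJ = -1 — ✓.
ΔS = 0: S: 0 → 0 — ✓.
All four E1 rules are satisfied.

allowed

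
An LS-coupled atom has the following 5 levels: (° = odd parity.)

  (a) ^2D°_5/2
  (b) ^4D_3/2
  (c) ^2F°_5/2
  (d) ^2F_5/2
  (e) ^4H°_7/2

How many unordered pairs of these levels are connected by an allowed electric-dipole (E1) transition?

(a)–(b): forbidden (ΔS).
(a)–(c): forbidden (parity).
(a)–(d): allowed.
(a)–(e): forbidden (parity, ΔS, ΔL).
(b)–(c): forbidden (ΔS).
(b)–(d): forbidden (parity, ΔS).
(b)–(e): forbidden (ΔL, ΔJ).
(c)–(d): allowed.
(c)–(e): forbidden (parity, ΔS, ΔL).
(d)–(e): forbidden (ΔS, ΔL).
Allowed pairs: 2 of 10.

2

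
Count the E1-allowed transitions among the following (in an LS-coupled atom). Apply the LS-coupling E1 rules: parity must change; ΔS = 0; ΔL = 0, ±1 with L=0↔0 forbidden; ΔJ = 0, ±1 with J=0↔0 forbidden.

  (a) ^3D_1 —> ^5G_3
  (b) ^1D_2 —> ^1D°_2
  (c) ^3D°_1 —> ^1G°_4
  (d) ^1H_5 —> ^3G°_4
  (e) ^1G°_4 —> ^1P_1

1

(a) forbidden (parity, ΔS, ΔL, ΔJ fail)
(b) allowed
(c) forbidden (parity, ΔS, ΔL, ΔJ fail)
(d) forbidden (ΔS fails)
(e) forbidden (ΔL, ΔJ fail)
Total allowed: 1 of 5.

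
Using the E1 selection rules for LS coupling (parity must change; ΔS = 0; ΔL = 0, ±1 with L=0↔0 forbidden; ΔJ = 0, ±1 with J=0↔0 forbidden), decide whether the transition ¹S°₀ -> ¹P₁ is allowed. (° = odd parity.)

Parity must change: odd → even — passes.
ΔS = 0: S: 0 → 0 — passes.
ΔL = 0, ±1 (not L=0↔0): L: 0 → 1, ΔL = +1 — passes.
ΔJ = 0, ±1 (not J=0↔0): J: 0 → 1, ΔJ = +1 — passes.
All four E1 rules are satisfied.

allowed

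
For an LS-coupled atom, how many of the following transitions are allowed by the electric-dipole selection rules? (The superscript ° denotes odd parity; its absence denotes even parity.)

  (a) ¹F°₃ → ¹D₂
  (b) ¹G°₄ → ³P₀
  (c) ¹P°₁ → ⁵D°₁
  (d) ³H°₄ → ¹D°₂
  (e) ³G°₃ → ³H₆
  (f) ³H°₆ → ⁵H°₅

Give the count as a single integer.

1

(a) allowed
(b) forbidden (ΔS, ΔL, ΔJ fail)
(c) forbidden (parity, ΔS fail)
(d) forbidden (parity, ΔS, ΔL, ΔJ fail)
(e) forbidden (ΔJ fails)
(f) forbidden (parity, ΔS fail)
Total allowed: 1 of 6.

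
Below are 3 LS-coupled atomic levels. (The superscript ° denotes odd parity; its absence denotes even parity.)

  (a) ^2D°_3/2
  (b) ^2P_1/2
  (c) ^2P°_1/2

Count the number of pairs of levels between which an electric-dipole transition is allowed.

2

(a)–(b): allowed.
(a)–(c): forbidden (parity).
(b)–(c): allowed.
Allowed pairs: 2 of 3.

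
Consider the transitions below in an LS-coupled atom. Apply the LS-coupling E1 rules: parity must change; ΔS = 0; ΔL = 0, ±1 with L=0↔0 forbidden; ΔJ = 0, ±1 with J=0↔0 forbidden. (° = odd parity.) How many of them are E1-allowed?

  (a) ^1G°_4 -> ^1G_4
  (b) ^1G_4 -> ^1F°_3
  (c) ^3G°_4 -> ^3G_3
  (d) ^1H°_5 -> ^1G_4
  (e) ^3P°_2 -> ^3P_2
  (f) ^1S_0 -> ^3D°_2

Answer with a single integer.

(a) allowed
(b) allowed
(c) allowed
(d) allowed
(e) allowed
(f) forbidden (ΔS, ΔL, ΔJ fail)
Total allowed: 5 of 6.

5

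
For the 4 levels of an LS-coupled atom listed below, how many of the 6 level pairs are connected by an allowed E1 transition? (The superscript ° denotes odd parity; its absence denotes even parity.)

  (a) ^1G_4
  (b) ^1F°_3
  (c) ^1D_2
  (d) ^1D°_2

(a)–(b): allowed.
(a)–(c): forbidden (parity, ΔL, ΔJ).
(a)–(d): forbidden (ΔL, ΔJ).
(b)–(c): allowed.
(b)–(d): forbidden (parity).
(c)–(d): allowed.
Allowed pairs: 3 of 6.

3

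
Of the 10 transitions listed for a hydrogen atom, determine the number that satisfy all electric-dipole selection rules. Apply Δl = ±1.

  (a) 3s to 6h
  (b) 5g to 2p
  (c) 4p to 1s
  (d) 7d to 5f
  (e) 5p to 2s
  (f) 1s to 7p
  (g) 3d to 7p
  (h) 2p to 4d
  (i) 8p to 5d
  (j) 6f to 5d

(a) forbidden — Δl = +5 (E1 requires Δl = ±1)
(b) forbidden — Δl = -3 (E1 requires Δl = ±1)
(c) allowed
(d) allowed
(e) allowed
(f) allowed
(g) allowed
(h) allowed
(i) allowed
(j) allowed
Total allowed: 8 of 10.

8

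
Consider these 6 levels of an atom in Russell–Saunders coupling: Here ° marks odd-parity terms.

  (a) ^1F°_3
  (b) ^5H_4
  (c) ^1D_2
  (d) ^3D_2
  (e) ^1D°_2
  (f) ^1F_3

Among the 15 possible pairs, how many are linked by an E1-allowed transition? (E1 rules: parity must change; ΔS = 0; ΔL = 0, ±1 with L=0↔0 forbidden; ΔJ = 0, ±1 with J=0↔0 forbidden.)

(a)–(b): forbidden (ΔS, ΔL).
(a)–(c): allowed.
(a)–(d): forbidden (ΔS).
(a)–(e): forbidden (parity).
(a)–(f): allowed.
(b)–(c): forbidden (parity, ΔS, ΔL, ΔJ).
(b)–(d): forbidden (parity, ΔS, ΔL, ΔJ).
(b)–(e): forbidden (ΔS, ΔL, ΔJ).
(b)–(f): forbidden (parity, ΔS, ΔL).
(c)–(d): forbidden (parity, ΔS).
(c)–(e): allowed.
(c)–(f): forbidden (parity).
(d)–(e): forbidden (ΔS).
(d)–(f): forbidden (parity, ΔS).
(e)–(f): allowed.
Allowed pairs: 4 of 15.

4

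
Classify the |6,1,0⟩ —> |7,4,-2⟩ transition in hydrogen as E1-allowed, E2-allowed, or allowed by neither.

Δl = 4 − 1 = +3; l_i + l_f = 5.
Δm_l = -2.
E1 (Δl = ±1, |Δm_l| ≤ 1): not satisfied.
E2 (Δl = 0,±2, l_i+l_f ≥ 2, |Δm_l| ≤ 2): not satisfied.

neither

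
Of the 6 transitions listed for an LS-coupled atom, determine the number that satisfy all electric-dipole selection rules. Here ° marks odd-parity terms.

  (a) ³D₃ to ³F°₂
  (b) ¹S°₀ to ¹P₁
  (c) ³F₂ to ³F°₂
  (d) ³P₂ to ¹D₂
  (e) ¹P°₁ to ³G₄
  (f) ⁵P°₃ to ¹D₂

3

(a) allowed
(b) allowed
(c) allowed
(d) forbidden (parity, ΔS fail)
(e) forbidden (ΔS, ΔL, ΔJ fail)
(f) forbidden (ΔS fails)
Total allowed: 3 of 6.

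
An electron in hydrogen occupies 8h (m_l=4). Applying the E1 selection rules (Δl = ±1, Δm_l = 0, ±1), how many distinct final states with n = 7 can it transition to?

E1 requires Δl = ±1, so l_f ∈ {4, 6}; with 0 ≤ l_f ≤ n_f−1 = 6, the allowed l_f values are {4, 6}.
For l_f = 4: m_f ∈ {m_i−1, m_i, m_i+1} ∩ [−4, 4] = {3, 4} → 2 states.
For l_f = 6: m_f ∈ {m_i−1, m_i, m_i+1} ∩ [−6, 6] = {3, 4, 5} → 3 states.
Total: 5.

5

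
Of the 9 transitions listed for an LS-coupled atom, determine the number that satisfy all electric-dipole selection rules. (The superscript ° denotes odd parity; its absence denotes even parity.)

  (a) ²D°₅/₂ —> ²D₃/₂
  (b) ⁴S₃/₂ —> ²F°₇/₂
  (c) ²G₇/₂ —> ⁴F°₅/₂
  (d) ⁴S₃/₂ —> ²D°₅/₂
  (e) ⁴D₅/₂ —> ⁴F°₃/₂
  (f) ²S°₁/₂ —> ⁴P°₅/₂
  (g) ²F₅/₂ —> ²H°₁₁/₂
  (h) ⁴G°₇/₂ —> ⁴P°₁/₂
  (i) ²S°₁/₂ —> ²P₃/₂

3

(a) allowed
(b) forbidden (ΔS, ΔL, ΔJ fail)
(c) forbidden (ΔS fails)
(d) forbidden (ΔS, ΔL fail)
(e) allowed
(f) forbidden (parity, ΔS, ΔJ fail)
(g) forbidden (ΔL, ΔJ fail)
(h) forbidden (parity, ΔL, ΔJ fail)
(i) allowed
Total allowed: 3 of 9.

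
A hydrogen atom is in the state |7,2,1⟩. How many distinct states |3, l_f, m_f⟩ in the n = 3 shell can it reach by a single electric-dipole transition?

E1 requires Δl = ±1, so l_f ∈ {1, 3}; with 0 ≤ l_f ≤ n_f−1 = 2, the allowed l_f values are {1}.
For l_f = 1: m_f ∈ {m_i−1, m_i, m_i+1} ∩ [−1, 1] = {0, 1} → 2 states.
Total: 2.

2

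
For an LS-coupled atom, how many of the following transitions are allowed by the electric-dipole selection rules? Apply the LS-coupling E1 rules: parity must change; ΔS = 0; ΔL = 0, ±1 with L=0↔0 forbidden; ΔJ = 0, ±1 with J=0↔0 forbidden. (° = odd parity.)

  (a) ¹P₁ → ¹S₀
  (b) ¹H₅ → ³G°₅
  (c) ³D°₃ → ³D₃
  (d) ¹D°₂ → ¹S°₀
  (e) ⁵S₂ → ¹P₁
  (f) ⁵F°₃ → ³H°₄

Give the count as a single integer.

(a) forbidden (parity fails)
(b) forbidden (ΔS fails)
(c) allowed
(d) forbidden (parity, ΔL, ΔJ fail)
(e) forbidden (parity, ΔS fail)
(f) forbidden (parity, ΔS, ΔL fail)
Total allowed: 1 of 6.

1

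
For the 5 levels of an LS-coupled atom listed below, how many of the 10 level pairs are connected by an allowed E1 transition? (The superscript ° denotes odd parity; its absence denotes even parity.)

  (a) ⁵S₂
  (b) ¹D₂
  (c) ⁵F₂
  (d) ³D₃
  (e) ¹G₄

(a)–(b): forbidden (parity, ΔS, ΔL).
(a)–(c): forbidden (parity, ΔL).
(a)–(d): forbidden (parity, ΔS, ΔL).
(a)–(e): forbidden (parity, ΔS, ΔL, ΔJ).
(b)–(c): forbidden (parity, ΔS).
(b)–(d): forbidden (parity, ΔS).
(b)–(e): forbidden (parity, ΔL, ΔJ).
(c)–(d): forbidden (parity, ΔS).
(c)–(e): forbidden (parity, ΔS, ΔJ).
(d)–(e): forbidden (parity, ΔS, ΔL).
Allowed pairs: 0 of 10.

0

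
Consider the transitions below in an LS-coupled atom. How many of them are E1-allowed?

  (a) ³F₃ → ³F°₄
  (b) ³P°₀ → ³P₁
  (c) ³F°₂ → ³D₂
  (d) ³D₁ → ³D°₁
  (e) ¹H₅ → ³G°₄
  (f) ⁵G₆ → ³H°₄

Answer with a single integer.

4

(a) allowed
(b) allowed
(c) allowed
(d) allowed
(e) forbidden (ΔS fails)
(f) forbidden (ΔS, ΔJ fail)
Total allowed: 4 of 6.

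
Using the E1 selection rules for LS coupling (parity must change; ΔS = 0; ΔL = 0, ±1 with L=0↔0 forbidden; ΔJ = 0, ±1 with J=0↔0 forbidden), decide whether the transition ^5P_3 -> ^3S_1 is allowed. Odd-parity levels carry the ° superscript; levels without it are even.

Initial level: S=2, L=1, J=3, parity even. Final level: S=1, L=0, J=1, parity even.
Parity must change: even → even — violated.
ΔS = 0: S: 2 → 1 — violated.
ΔL = 0, ±1 (not L=0↔0): L: 1 → 0, ΔL = -1 — satisfied.
ΔJ = 0, ±1 (not J=0↔0): J: 3 → 1, ΔJ = -2 — violated.
Rule(s) violated: parity, ΔS, ΔJ.

forbidden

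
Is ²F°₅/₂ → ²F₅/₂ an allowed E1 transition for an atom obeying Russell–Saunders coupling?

Initial level: S=1/2, L=3, J=5/2, parity odd. Final level: S=1/2, L=3, J=5/2, parity even.
ΔS = 0: S: 1/2 → 1/2 — ok.
Parity must change: odd → even — ok.
ΔL = 0, ±1 (not L=0↔0): L: 3 → 3, ΔL = +0 — ok.
ΔJ = 0, ±1 (not J=0↔0): J: 5/2 → 5/2, ΔJ = +0 — ok.
All four E1 rules are satisfied.

allowed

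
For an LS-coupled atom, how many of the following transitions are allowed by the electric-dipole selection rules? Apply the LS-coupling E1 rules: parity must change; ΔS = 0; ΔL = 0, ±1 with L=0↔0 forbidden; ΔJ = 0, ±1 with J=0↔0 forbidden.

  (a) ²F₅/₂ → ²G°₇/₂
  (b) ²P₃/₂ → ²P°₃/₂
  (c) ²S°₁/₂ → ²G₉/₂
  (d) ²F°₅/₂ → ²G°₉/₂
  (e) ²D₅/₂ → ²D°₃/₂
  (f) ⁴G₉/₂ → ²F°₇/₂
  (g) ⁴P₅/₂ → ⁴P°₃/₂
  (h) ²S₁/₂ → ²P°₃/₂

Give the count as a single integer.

(a) allowed
(b) allowed
(c) forbidden (ΔL, ΔJ fail)
(d) forbidden (parity, ΔJ fail)
(e) allowed
(f) forbidden (ΔS fails)
(g) allowed
(h) allowed
Total allowed: 5 of 8.

5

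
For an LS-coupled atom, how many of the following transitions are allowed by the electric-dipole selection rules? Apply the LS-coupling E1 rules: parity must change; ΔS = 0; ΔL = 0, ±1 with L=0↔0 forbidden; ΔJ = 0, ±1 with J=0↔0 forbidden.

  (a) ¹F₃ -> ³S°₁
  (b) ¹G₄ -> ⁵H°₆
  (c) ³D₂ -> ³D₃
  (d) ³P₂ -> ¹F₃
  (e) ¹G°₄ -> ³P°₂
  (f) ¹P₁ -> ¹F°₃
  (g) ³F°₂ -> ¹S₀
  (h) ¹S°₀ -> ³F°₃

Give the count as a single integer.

(a) forbidden (ΔS, ΔL, ΔJ fail)
(b) forbidden (ΔS, ΔJ fail)
(c) forbidden (parity fails)
(d) forbidden (parity, ΔS, ΔL fail)
(e) forbidden (parity, ΔS, ΔL, ΔJ fail)
(f) forbidden (ΔL, ΔJ fail)
(g) forbidden (ΔS, ΔL, ΔJ fail)
(h) forbidden (parity, ΔS, ΔL, ΔJ fail)
Total allowed: 0 of 8.

0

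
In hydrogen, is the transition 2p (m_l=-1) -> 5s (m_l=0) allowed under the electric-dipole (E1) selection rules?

Initial l = 1, final l = 0, so Δl = -1. E1 requires Δl = ±1: ok.
Δm_l = 0 − (-1) = +1. E1 requires Δm_l = 0, ±1: ok.
All E1 selection rules are satisfied.

allowed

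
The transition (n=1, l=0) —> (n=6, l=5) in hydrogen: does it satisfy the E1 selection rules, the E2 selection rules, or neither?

Δl = 5 − 0 = +5; l_i + l_f = 5.
E1 (Δl = ±1): not satisfied.
E2 (Δl = 0,±2, l_i+l_f ≥ 2): not satisfied.

neither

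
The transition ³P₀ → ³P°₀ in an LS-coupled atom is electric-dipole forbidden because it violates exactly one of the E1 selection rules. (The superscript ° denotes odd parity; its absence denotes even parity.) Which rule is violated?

Parity must change: even → odd — ✓.
ΔS = 0: S: 1 → 1 — ✓.
ΔL = 0, ±1 (not L=0↔0): L: 1 → 1, ΔL = +0 — ✓.
ΔJ = 0, ±1 (not J=0↔0): J: 0 → 0, ΔJ = +0 — ✗.

the J=0 ↔ J=0 exclusion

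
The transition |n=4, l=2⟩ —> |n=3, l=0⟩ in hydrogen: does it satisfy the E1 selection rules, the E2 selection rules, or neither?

E2

Δl = 0 − 2 = -2; l_i + l_f = 2.
E1 (Δl = ±1): not satisfied.
E2 (Δl = 0,±2, l_i+l_f ≥ 2): satisfied.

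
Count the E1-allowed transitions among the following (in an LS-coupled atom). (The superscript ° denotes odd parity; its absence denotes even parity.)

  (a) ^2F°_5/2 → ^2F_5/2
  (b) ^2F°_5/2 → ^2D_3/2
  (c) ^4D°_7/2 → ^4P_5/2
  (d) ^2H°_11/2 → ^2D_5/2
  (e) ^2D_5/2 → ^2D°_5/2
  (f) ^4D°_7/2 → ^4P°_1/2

4

(a) allowed
(b) allowed
(c) allowed
(d) forbidden (ΔL, ΔJ fail)
(e) allowed
(f) forbidden (parity, ΔJ fail)
Total allowed: 4 of 6.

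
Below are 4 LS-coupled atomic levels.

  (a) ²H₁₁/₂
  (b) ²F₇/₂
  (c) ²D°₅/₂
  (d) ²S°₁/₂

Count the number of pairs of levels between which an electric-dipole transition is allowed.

1

(a)–(b): forbidden (parity, ΔL, ΔJ).
(a)–(c): forbidden (ΔL, ΔJ).
(a)–(d): forbidden (ΔL, ΔJ).
(b)–(c): allowed.
(b)–(d): forbidden (ΔL, ΔJ).
(c)–(d): forbidden (parity, ΔL, ΔJ).
Allowed pairs: 1 of 6.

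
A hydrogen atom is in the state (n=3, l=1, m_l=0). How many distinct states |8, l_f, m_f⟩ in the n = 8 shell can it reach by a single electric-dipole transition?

E1 requires Δl = ±1, so l_f ∈ {0, 2}; with 0 ≤ l_f ≤ n_f−1 = 7, the allowed l_f values are {0, 2}.
For l_f = 0: m_f ∈ {m_i−1, m_i, m_i+1} ∩ [−0, 0] = {0} → 1 state.
For l_f = 2: m_f ∈ {m_i−1, m_i, m_i+1} ∩ [−2, 2] = {-1, 0, 1} → 3 states.
Total: 4.

4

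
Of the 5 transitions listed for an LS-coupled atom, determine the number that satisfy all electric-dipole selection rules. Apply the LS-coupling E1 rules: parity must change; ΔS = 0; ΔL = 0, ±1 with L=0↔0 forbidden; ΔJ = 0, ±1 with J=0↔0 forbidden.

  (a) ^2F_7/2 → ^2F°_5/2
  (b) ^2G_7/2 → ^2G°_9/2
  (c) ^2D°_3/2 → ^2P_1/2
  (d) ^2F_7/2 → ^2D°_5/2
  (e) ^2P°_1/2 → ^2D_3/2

(a) allowed
(b) allowed
(c) allowed
(d) allowed
(e) allowed
Total allowed: 5 of 5.

5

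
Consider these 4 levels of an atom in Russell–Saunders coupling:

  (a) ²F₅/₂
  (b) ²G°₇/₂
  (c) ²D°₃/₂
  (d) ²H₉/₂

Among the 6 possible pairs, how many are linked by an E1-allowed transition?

(a)–(b): allowed.
(a)–(c): allowed.
(a)–(d): forbidden (parity, ΔL, ΔJ).
(b)–(c): forbidden (parity, ΔL, ΔJ).
(b)–(d): allowed.
(c)–(d): forbidden (ΔL, ΔJ).
Allowed pairs: 3 of 6.

3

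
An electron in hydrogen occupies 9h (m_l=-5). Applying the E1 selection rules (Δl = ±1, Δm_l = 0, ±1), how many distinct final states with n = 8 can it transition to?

E1 requires Δl = ±1, so l_f ∈ {4, 6}; with 0 ≤ l_f ≤ n_f−1 = 7, the allowed l_f values are {4, 6}.
For l_f = 4: m_f ∈ {m_i−1, m_i, m_i+1} ∩ [−4, 4] = {-4} → 1 state.
For l_f = 6: m_f ∈ {m_i−1, m_i, m_i+1} ∩ [−6, 6] = {-6, -5, -4} → 3 states.
Total: 4.

4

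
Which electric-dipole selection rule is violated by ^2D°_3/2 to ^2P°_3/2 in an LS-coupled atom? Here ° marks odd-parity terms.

parity

Parity must change: odd → odd — violated.
ΔS = 0: S: 1/2 → 1/2 — satisfied.
ΔL = 0, ±1 (not L=0↔0): L: 2 → 1, ΔL = -1 — satisfied.
ΔJ = 0, ±1 (not J=0↔0): J: 3/2 → 3/2, ΔJ = +0 — satisfied.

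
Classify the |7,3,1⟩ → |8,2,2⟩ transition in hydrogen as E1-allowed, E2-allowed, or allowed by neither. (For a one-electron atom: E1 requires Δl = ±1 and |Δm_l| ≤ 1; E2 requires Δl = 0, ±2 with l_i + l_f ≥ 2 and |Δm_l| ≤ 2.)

Δl = 2 − 3 = -1; l_i + l_f = 5.
Δm_l = +1.
E1 (Δl = ±1, |Δm_l| ≤ 1): satisfied.
E2 (Δl = 0,±2, l_i+l_f ≥ 2, |Δm_l| ≤ 2): not satisfied.

E1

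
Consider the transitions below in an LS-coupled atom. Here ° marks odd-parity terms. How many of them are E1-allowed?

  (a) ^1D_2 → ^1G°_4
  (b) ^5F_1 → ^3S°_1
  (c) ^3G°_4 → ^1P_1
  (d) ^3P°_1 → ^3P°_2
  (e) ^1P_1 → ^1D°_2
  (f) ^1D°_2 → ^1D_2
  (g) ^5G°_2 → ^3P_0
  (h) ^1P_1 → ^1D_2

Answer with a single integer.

(a) forbidden (ΔL, ΔJ fail)
(b) forbidden (ΔS, ΔL fail)
(c) forbidden (ΔS, ΔL, ΔJ fail)
(d) forbidden (parity fails)
(e) allowed
(f) allowed
(g) forbidden (ΔS, ΔL, ΔJ fail)
(h) forbidden (parity fails)
Total allowed: 2 of 8.

2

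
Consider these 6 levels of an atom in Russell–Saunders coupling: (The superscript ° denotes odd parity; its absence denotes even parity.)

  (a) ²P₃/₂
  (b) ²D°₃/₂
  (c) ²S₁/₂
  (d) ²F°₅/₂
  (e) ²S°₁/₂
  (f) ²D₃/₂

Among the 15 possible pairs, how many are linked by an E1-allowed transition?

4

(a)–(b): allowed.
(a)–(c): forbidden (parity).
(a)–(d): forbidden (ΔL).
(a)–(e): allowed.
(a)–(f): forbidden (parity).
(b)–(c): forbidden (ΔL).
(b)–(d): forbidden (parity).
(b)–(e): forbidden (parity, ΔL).
(b)–(f): allowed.
(c)–(d): forbidden (ΔL, ΔJ).
(c)–(e): forbidden (ΔL).
(c)–(f): forbidden (parity, ΔL).
(d)–(e): forbidden (parity, ΔL, ΔJ).
(d)–(f): allowed.
(e)–(f): forbidden (ΔL).
Allowed pairs: 4 of 15.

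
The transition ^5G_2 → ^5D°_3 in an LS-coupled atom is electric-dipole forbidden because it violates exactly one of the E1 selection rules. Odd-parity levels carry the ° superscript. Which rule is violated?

ΔJ = 0, ±1 (not J=0↔0): J: 2 → 3, ΔJ = +1 — passes.
ΔL = 0, ±1 (not L=0↔0): L: 4 → 2, ΔL = -2 — fails.
Parity must change: even → odd — passes.
ΔS = 0: S: 2 → 2 — passes.

the ΔL = 0, ±1 rule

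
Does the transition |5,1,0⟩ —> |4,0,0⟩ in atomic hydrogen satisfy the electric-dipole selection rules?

Initial l = 1, final l = 0, so Δl = -1. E1 requires Δl = ±1: ✓.
Δm_l = 0 − (0) = +0. E1 requires Δm_l = 0, ±1: ✓.
All E1 selection rules are satisfied.

allowed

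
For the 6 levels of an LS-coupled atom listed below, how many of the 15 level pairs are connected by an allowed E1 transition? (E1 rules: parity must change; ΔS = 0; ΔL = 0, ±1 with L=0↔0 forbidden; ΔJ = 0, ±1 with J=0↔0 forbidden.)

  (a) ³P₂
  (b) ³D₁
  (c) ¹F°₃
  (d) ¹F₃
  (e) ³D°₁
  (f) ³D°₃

4

(a)–(b): forbidden (parity).
(a)–(c): forbidden (ΔS, ΔL).
(a)–(d): forbidden (parity, ΔS, ΔL).
(a)–(e): allowed.
(a)–(f): allowed.
(b)–(c): forbidden (ΔS, ΔJ).
(b)–(d): forbidden (parity, ΔS, ΔJ).
(b)–(e): allowed.
(b)–(f): forbidden (ΔJ).
(c)–(d): allowed.
(c)–(e): forbidden (parity, ΔS, ΔJ).
(c)–(f): forbidden (parity, ΔS).
(d)–(e): forbidden (ΔS, ΔJ).
(d)–(f): forbidden (ΔS).
(e)–(f): forbidden (parity, ΔJ).
Allowed pairs: 4 of 15.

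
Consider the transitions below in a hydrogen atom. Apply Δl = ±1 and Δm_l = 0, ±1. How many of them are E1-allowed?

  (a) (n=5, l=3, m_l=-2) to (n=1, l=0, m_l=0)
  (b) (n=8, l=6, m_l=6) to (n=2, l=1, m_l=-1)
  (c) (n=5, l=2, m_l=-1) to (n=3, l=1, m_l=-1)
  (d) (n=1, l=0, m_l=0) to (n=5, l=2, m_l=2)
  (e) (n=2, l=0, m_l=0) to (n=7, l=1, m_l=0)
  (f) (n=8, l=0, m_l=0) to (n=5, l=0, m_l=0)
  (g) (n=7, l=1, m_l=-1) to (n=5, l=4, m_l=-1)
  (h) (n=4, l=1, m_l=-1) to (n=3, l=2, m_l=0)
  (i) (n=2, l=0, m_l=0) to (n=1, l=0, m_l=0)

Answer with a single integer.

3

(a) forbidden — Δl = -3 (E1 requires Δl = ±1); Δm_l = +2 (E1 requires Δm_l = 0, ±1)
(b) forbidden — Δl = -5 (E1 requires Δl = ±1); Δm_l = -7 (E1 requires Δm_l = 0, ±1)
(c) allowed
(d) forbidden — Δl = +2 (E1 requires Δl = ±1); Δm_l = +2 (E1 requires Δm_l = 0, ±1)
(e) allowed
(f) forbidden — Δl = +0 (E1 requires Δl = ±1)
(g) forbidden — Δl = +3 (E1 requires Δl = ±1)
(h) allowed
(i) forbidden — Δl = +0 (E1 requires Δl = ±1)
Total allowed: 3 of 9.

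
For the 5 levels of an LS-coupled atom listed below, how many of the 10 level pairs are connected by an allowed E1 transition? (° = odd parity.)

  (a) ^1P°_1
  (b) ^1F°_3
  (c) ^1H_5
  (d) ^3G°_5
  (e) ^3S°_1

0

(a)–(b): forbidden (parity, ΔL, ΔJ).
(a)–(c): forbidden (ΔL, ΔJ).
(a)–(d): forbidden (parity, ΔS, ΔL, ΔJ).
(a)–(e): forbidden (parity, ΔS).
(b)–(c): forbidden (ΔL, ΔJ).
(b)–(d): forbidden (parity, ΔS, ΔJ).
(b)–(e): forbidden (parity, ΔS, ΔL, ΔJ).
(c)–(d): forbidden (ΔS).
(c)–(e): forbidden (ΔS, ΔL, ΔJ).
(d)–(e): forbidden (parity, ΔL, ΔJ).
Allowed pairs: 0 of 10.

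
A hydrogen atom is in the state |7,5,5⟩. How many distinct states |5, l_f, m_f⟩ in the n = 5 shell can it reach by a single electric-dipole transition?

E1 requires Δl = ±1, so l_f ∈ {4, 6}; with 0 ≤ l_f ≤ n_f−1 = 4, the allowed l_f values are {4}.
For l_f = 4: m_f ∈ {m_i−1, m_i, m_i+1} ∩ [−4, 4] = {4} → 1 state.
Total: 1.

1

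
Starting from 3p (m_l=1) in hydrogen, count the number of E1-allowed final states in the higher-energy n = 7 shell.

4

E1 requires Δl = ±1, so l_f ∈ {0, 2}; with 0 ≤ l_f ≤ n_f−1 = 6, the allowed l_f values are {0, 2}.
For l_f = 0: m_f ∈ {m_i−1, m_i, m_i+1} ∩ [−0, 0] = {0} → 1 state.
For l_f = 2: m_f ∈ {m_i−1, m_i, m_i+1} ∩ [−2, 2] = {0, 1, 2} → 3 states.
Total: 4.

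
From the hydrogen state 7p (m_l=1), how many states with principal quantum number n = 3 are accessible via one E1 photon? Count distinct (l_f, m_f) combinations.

4

E1 requires Δl = ±1, so l_f ∈ {0, 2}; with 0 ≤ l_f ≤ n_f−1 = 2, the allowed l_f values are {0, 2}.
For l_f = 0: m_f ∈ {m_i−1, m_i, m_i+1} ∩ [−0, 0] = {0} → 1 state.
For l_f = 2: m_f ∈ {m_i−1, m_i, m_i+1} ∩ [−2, 2] = {0, 1, 2} → 3 states.
Total: 4.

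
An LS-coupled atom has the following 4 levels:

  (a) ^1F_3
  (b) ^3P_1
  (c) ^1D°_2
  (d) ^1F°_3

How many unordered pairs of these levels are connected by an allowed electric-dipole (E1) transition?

(a)–(b): forbidden (parity, ΔS, ΔL, ΔJ).
(a)–(c): allowed.
(a)–(d): allowed.
(b)–(c): forbidden (ΔS).
(b)–(d): forbidden (ΔS, ΔL, ΔJ).
(c)–(d): forbidden (parity).
Allowed pairs: 2 of 6.

2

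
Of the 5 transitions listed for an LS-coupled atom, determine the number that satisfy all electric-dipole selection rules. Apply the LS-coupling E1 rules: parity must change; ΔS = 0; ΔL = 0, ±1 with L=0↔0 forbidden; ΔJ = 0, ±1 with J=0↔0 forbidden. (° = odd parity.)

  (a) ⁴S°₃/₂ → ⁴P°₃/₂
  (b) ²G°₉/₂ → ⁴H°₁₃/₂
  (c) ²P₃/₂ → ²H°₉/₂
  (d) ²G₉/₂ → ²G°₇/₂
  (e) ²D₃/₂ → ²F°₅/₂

(a) forbidden (parity fails)
(b) forbidden (parity, ΔS, ΔJ fail)
(c) forbidden (ΔL, ΔJ fail)
(d) allowed
(e) allowed
Total allowed: 2 of 5.

2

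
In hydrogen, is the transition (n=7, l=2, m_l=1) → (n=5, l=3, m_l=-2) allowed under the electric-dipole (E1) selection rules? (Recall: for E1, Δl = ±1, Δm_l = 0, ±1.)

l: 2 → 3 (Δl = +1). Δl = ±1 ok.
Δm_l = -2 − (1) = -3. E1 requires Δm_l = 0, ±1: fails.
The transition is electric-dipole forbidden.

forbidden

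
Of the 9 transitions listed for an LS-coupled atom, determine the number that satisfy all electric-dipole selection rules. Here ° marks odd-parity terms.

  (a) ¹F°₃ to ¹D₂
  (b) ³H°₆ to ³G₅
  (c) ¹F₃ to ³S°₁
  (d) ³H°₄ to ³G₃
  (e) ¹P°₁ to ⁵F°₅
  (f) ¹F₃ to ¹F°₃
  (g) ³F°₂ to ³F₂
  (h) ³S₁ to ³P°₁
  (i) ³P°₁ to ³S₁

7

(a) allowed
(b) allowed
(c) forbidden (ΔS, ΔL, ΔJ fail)
(d) allowed
(e) forbidden (parity, ΔS, ΔL, ΔJ fail)
(f) allowed
(g) allowed
(h) allowed
(i) allowed
Total allowed: 7 of 9.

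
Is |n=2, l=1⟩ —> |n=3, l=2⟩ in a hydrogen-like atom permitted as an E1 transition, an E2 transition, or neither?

Δl = 2 − 1 = +1; l_i + l_f = 3.
E1 (Δl = ±1): satisfied.
E2 (Δl = 0,±2, l_i+l_f ≥ 2): not satisfied.

E1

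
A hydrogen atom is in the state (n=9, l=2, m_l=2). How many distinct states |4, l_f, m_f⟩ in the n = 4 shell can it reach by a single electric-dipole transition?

E1 requires Δl = ±1, so l_f ∈ {1, 3}; with 0 ≤ l_f ≤ n_f−1 = 3, the allowed l_f values are {1, 3}.
For l_f = 1: m_f ∈ {m_i−1, m_i, m_i+1} ∩ [−1, 1] = {1} → 1 state.
For l_f = 3: m_f ∈ {m_i−1, m_i, m_i+1} ∩ [−3, 3] = {1, 2, 3} → 3 states.
Total: 4.

4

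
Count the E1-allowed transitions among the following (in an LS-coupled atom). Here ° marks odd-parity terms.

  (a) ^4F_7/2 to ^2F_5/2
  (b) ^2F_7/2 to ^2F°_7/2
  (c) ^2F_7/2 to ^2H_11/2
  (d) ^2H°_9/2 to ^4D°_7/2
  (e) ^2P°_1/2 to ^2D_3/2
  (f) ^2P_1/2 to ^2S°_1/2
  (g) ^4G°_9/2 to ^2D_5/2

3

(a) forbidden (parity, ΔS fail)
(b) allowed
(c) forbidden (parity, ΔL, ΔJ fail)
(d) forbidden (parity, ΔS, ΔL fail)
(e) allowed
(f) allowed
(g) forbidden (ΔS, ΔL, ΔJ fail)
Total allowed: 3 of 7.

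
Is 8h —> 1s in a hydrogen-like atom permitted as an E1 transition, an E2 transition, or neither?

Δl = 0 − 5 = -5; l_i + l_f = 5.
E1 (Δl = ±1): not satisfied.
E2 (Δl = 0,±2, l_i+l_f ≥ 2): not satisfied.

neither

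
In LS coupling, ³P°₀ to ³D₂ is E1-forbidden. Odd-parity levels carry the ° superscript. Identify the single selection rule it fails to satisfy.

the ΔJ = 0, ±1 rule

Reading off the term symbols: S 1→1, L 1→2, J 0→2, parity odd→even.
Parity must change: odd → even — satisfied.
ΔS = 0: S: 1 → 1 — satisfied.
ΔL = 0, ±1 (not L=0↔0): L: 1 → 2, ΔL = +1 — satisfied.
ΔJ = 0, ±1 (not J=0↔0): J: 0 → 2, ΔJ = +2 — violated.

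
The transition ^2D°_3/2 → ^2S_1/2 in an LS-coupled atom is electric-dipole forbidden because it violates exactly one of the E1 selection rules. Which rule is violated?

the ΔL = 0, ±1 rule

Parity must change: odd → even — passes.
ΔS = 0: S: 1/2 → 1/2 — passes.
ΔL = 0, ±1 (not L=0↔0): L: 2 → 0, ΔL = -2 — fails.
ΔJ = 0, ±1 (not J=0↔0): J: 3/2 → 1/2, ΔJ = -1 — passes.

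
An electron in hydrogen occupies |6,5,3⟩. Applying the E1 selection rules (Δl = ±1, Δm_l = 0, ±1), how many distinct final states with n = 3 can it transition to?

E1 requires l_f ∈ {4, 6}, but neither lies in [0, 2], so no final state is reachable.
Total: 0.

0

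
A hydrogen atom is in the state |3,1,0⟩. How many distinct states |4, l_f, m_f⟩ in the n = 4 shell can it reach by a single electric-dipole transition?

4

E1 requires Δl = ±1, so l_f ∈ {0, 2}; with 0 ≤ l_f ≤ n_f−1 = 3, the allowed l_f values are {0, 2}.
For l_f = 0: m_f ∈ {m_i−1, m_i, m_i+1} ∩ [−0, 0] = {0} → 1 state.
For l_f = 2: m_f ∈ {m_i−1, m_i, m_i+1} ∩ [−2, 2] = {-1, 0, 1} → 3 states.
Total: 4.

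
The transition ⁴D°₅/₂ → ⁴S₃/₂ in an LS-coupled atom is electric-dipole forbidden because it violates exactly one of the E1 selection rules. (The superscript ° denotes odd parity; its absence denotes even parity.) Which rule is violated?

the ΔL = 0, ±1 rule

Reading off the term symbols: S 3/2→3/2, L 2→0, J 5/2→3/2, parity odd→even.
Parity must change: odd → even — ok.
ΔS = 0: S: 3/2 → 3/2 — ok.
ΔL = 0, ±1 (not L=0↔0): L: 2 → 0, ΔL = -2 — fails.
ΔJ = 0, ±1 (not J=0↔0): J: 5/2 → 3/2, ΔJ = -1 — ok.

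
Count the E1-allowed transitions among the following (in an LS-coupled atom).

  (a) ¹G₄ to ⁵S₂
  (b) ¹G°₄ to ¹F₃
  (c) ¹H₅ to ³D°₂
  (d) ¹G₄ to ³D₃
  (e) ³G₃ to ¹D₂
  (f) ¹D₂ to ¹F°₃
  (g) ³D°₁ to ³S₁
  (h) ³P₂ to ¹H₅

(a) forbidden (parity, ΔS, ΔL, ΔJ fail)
(b) allowed
(c) forbidden (ΔS, ΔL, ΔJ fail)
(d) forbidden (parity, ΔS, ΔL fail)
(e) forbidden (parity, ΔS, ΔL fail)
(f) allowed
(g) forbidden (ΔL fails)
(h) forbidden (parity, ΔS, ΔL, ΔJ fail)
Total allowed: 2 of 8.

2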